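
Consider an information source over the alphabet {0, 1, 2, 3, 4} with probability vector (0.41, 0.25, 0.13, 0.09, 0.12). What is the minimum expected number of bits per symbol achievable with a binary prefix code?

Repeatedly combine the two least-probable nodes; the expected code length is the sum of the merged weights.
merge 9/100 + 3/25 → 21/100
merge 13/100 + 21/100 → 17/50
merge 1/4 + 17/50 → 59/100
merge 41/100 + 59/100 → 1
L = 21/100 + 17/50 + 59/100 + 1 = 107/50 = 2.14 bits/symbol.

2.14 bits/symbol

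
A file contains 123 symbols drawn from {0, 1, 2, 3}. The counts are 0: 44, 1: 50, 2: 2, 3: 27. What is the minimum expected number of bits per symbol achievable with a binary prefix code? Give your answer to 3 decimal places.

Probabilities are the counts divided by 123.
Repeatedly combine the two least-probable nodes; the expected code length is the sum of the merged weights.
merge 2/123 + 9/41 → 29/123
merge 29/123 + 44/123 → 73/123
merge 50/123 + 73/123 → 1
L = 29/123 + 73/123 + 1 = 75/41 ≈ 1.829 bits/symbol.

1.829 bits/symbol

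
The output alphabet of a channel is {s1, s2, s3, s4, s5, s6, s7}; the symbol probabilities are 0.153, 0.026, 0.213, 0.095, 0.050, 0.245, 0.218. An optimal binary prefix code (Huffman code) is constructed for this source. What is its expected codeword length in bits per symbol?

Repeatedly combine the two least-probable nodes; the expected code length is the sum of the merged weights.
merge 13/500 + 1/20 → 19/250
merge 19/250 + 19/200 → 171/1000
merge 153/1000 + 171/1000 → 81/250
merge 213/1000 + 109/500 → 431/1000
merge 49/200 + 81/250 → 569/1000
merge 431/1000 + 569/1000 → 1
L = 19/250 + 171/1000 + 81/250 + 431/1000 + 569/1000 + 1 = 2571/1000 = 2.571 bits/symbol.

2.571 bits/symbol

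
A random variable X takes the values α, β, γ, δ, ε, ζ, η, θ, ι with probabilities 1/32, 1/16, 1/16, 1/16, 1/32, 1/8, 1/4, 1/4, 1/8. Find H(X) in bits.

Each probability is a power of 1/2, so log₂(1/p) is an integer.
H = Σ p·log₂(1/p) = 1/32·5 + 1/16·4 + 1/16·4 + 1/16·4 + 1/32·5 + 1/8·3 + 1/4·2 + 1/4·2 + 1/8·3 = 2.8125 bits.

2.8125 bits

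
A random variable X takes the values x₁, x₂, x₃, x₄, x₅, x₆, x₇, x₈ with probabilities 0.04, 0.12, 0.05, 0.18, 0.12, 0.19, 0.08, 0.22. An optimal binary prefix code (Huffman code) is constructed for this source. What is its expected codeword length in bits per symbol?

Repeatedly combine the two least-probable nodes; the expected code length is the sum of the merged weights.
merge 1/25 + 1/20 → 9/100
merge 2/25 + 9/100 → 17/100
merge 3/25 + 3/25 → 6/25
merge 17/100 + 9/50 → 7/20
merge 19/100 + 11/50 → 41/100
merge 6/25 + 7/20 → 59/100
merge 41/100 + 59/100 → 1
L = 9/100 + 17/100 + 6/25 + 7/20 + 41/100 + 59/100 + 1 = 57/20 = 2.85 bits/symbol.

2.85 bits/symbol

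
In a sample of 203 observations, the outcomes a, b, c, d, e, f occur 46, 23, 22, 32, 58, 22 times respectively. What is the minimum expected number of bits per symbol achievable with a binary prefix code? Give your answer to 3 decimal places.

2.488 bits/symbol

Probabilities are the counts divided by 203.
Repeatedly combine the two least-probable nodes; the expected code length is the sum of the merged weights.
merge 22/203 + 22/203 → 44/203
merge 23/203 + 32/203 → 55/203
merge 44/203 + 46/203 → 90/203
merge 55/203 + 2/7 → 113/203
merge 90/203 + 113/203 → 1
L = 44/203 + 55/203 + 90/203 + 113/203 + 1 = 505/203 ≈ 2.488 bits/symbol.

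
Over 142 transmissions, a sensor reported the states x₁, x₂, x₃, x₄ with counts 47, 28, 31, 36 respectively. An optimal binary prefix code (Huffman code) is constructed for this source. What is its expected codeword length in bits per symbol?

2 bits/symbol

Probabilities are the counts divided by 142.
Repeatedly combine the two least-probable nodes; the expected code length is the sum of the merged weights.
merge 14/71 + 31/142 → 59/142
merge 18/71 + 47/142 → 83/142
merge 59/142 + 83/142 → 1
L = 59/142 + 83/142 + 1 = 2 bits/symbol.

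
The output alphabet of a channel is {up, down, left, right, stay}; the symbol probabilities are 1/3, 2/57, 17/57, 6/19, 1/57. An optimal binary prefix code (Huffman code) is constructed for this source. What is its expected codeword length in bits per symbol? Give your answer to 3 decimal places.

2.053 bits/symbol

Repeatedly combine the two least-probable nodes; the expected code length is the sum of the merged weights.
merge 1/57 + 2/57 → 1/19
merge 1/19 + 17/57 → 20/57
merge 6/19 + 1/3 → 37/57
merge 20/57 + 37/57 → 1
L = 1/19 + 20/57 + 37/57 + 1 = 39/19 ≈ 2.053 bits/symbol.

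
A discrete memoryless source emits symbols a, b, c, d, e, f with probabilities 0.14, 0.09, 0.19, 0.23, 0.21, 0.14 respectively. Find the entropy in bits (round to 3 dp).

H = −Σ pᵢ log₂ pᵢ.
−0.14·log₂(0.14) = 0.3971
−0.09·log₂(0.09) = 0.3127
−0.19·log₂(0.19) = 0.4552
−0.23·log₂(0.23) = 0.4877
−0.21·log₂(0.21) = 0.4728
−0.14·log₂(0.14) = 0.3971
Sum ≈ 2.5226 → 2.523 bits.

2.523 bits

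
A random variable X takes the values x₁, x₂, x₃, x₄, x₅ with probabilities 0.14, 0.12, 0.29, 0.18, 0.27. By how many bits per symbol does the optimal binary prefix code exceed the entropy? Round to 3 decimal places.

Entropy H = −Σ p log₂ p ≈ 2.2374 bits.
Huffman merges: 3/25+7/50→13/50; 9/50+13/50→11/25; 27/100+29/100→14/25; 11/25+14/25→1. L = 113/50 ≈ 2.2600.
L − H = 2.2600 − 2.2374 = 0.023 bits.

0.023 bits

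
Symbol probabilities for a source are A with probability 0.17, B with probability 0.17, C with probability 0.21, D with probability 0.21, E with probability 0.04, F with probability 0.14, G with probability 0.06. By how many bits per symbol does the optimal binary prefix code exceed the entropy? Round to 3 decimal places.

0.039 bits

Entropy H = −Σ p log₂ p ≈ 2.6412 bits.
Huffman merges: 1/25+3/50→1/10; 1/10+7/50→6/25; 17/100+17/100→17/50; 21/100+21/100→21/50; 6/25+17/50→29/50; 21/50+29/50→1. L = 67/25 ≈ 2.6800.
L − H = 2.6800 − 2.6412 = 0.039 bits.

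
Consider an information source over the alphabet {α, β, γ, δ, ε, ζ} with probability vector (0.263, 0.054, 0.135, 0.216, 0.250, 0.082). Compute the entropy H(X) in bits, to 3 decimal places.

2.398 bits

H = −Σ pᵢ log₂ pᵢ.
−0.263·log₂(0.263) = 0.5068
−0.054·log₂(0.054) = 0.2274
−0.135·log₂(0.135) = 0.3900
−0.216·log₂(0.216) = 0.4776
−0.250·log₂(0.250) = 0.5000
−0.082·log₂(0.082) = 0.2959
Sum ≈ 2.3976 → 2.398 bits.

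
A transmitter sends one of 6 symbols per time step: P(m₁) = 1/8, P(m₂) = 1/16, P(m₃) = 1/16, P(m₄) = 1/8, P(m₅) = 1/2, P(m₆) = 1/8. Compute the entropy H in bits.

2.125 bits

Each probability is a power of 1/2, so log₂(1/p) is an integer.
H = Σ p·log₂(1/p) = 1/8·3 + 1/16·4 + 1/16·4 + 1/8·3 + 1/2·1 + 1/8·3 = 2.125 bits.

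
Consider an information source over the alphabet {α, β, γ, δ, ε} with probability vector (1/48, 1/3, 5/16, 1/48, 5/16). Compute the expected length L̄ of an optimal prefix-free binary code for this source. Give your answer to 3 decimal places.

2.042 bits/symbol

Repeatedly combine the two least-probable nodes; the expected code length is the sum of the merged weights.
merge 1/48 + 1/48 → 1/24
merge 1/24 + 5/16 → 17/48
merge 5/16 + 1/3 → 31/48
merge 17/48 + 31/48 → 1
L = 1/24 + 17/48 + 31/48 + 1 = 49/24 ≈ 2.042 bits/symbol.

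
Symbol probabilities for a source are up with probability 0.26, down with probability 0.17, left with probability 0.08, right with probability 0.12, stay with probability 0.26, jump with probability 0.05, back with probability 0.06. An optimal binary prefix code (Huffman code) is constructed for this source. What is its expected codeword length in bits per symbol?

2.59 bits/symbol

Repeatedly combine the two least-probable nodes; the expected code length is the sum of the merged weights.
merge 1/20 + 3/50 → 11/100
merge 2/25 + 11/100 → 19/100
merge 3/25 + 17/100 → 29/100
merge 19/100 + 13/50 → 9/20
merge 13/50 + 29/100 → 11/20
merge 9/20 + 11/20 → 1
L = 11/100 + 19/100 + 29/100 + 9/20 + 11/20 + 1 = 259/100 = 2.59 bits/symbol.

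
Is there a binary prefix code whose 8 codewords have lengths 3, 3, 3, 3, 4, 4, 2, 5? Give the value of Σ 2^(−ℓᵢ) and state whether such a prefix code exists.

With common denominator 2^5 = 32: Σ 2^(−ℓᵢ) = 4/32 + 4/32 + 4/32 + 4/32 + 2/32 + 2/32 + 8/32 + 1/32 = 29/32 = 0.90625.
Kraft's inequality requires Σ ≤ 1; here Σ = 0.90625 ≤ 1, so such a prefix code exists.

0.90625; yes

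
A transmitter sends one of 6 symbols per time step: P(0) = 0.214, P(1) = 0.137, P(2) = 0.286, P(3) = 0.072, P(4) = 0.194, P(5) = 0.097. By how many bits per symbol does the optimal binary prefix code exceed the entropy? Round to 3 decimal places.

0.031 bits

Entropy H = −Σ p log₂ p ≈ 2.4441 bits.
Huffman merges: 9/125+97/1000→169/1000; 137/1000+169/1000→153/500; 97/500+107/500→51/125; 143/500+153/500→74/125; 51/125+74/125→1. L = 99/40 ≈ 2.4750.
L − H = 2.4750 − 2.4441 = 0.031 bits.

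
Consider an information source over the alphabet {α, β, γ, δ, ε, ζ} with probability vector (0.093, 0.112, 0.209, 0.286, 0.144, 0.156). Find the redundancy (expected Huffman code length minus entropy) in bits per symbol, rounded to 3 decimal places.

0.023 bits

Entropy H = −Σ p log₂ p ≈ 2.4817 bits.
Huffman merges: 93/1000+14/125→41/200; 18/125+39/250→3/10; 41/200+209/1000→207/500; 143/500+3/10→293/500; 207/500+293/500→1. L = 501/200 ≈ 2.5050.
L − H = 2.5050 − 2.4817 = 0.023 bits.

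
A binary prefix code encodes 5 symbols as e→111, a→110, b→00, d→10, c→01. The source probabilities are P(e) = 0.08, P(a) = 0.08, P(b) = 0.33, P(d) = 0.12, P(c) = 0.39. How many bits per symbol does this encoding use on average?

L̄ = Σ pᵢ·ℓᵢ = 0.08·3 + 0.08·3 + 0.33·2 + 0.12·2 + 0.39·2 = 2.16 bits/symbol.

2.16 bits/symbol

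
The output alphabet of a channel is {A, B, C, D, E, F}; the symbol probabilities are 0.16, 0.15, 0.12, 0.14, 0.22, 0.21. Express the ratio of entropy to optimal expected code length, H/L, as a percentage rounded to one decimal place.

99.3%

Entropy H = −Σ p log₂ p ≈ 2.5511 bits.
Huffman merges: 3/25+7/50→13/50; 3/20+4/25→31/100; 21/100+11/50→43/100; 13/50+31/100→57/100; 43/100+57/100→1. L = 257/100 ≈ 2.5700.
Efficiency = H/L = 2.5511/2.5700 = 99.3%.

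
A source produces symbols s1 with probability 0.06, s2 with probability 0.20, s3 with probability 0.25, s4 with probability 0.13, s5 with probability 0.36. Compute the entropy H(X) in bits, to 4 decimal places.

2.1212 bits

H = −Σ pᵢ log₂ pᵢ.
−0.06·log₂(0.06) = 0.2435
−0.20·log₂(0.20) = 0.4644
−0.25·log₂(0.25) = 0.5000
−0.13·log₂(0.13) = 0.3826
−0.36·log₂(0.36) = 0.5306
Sum ≈ 2.1212 → 2.1212 bits.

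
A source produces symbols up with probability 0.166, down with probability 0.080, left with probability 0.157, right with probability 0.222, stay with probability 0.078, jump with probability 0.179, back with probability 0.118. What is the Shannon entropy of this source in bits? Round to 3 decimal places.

H = −Σ pᵢ log₂ pᵢ.
−0.166·log₂(0.166) = 0.4301
−0.080·log₂(0.080) = 0.2915
−0.157·log₂(0.157) = 0.4194
−0.222·log₂(0.222) = 0.4820
−0.078·log₂(0.078) = 0.2871
−0.179·log₂(0.179) = 0.4443
−0.118·log₂(0.118) = 0.3638
Sum ≈ 2.7181 → 2.718 bits.

2.718 bits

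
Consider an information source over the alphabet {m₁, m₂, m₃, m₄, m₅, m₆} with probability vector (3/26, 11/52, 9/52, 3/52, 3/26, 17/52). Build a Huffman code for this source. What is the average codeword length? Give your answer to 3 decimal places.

Repeatedly combine the two least-probable nodes; the expected code length is the sum of the merged weights.
merge 3/52 + 3/26 → 9/52
merge 3/26 + 9/52 → 15/52
merge 9/52 + 11/52 → 5/13
merge 15/52 + 17/52 → 8/13
merge 5/13 + 8/13 → 1
L = 9/52 + 15/52 + 5/13 + 8/13 + 1 = 32/13 ≈ 2.462 bits/symbol.

2.462 bits/symbol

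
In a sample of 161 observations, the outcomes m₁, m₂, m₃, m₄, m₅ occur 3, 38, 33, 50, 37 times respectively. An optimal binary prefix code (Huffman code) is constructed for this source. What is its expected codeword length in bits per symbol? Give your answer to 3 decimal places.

2.224 bits/symbol

Probabilities are the counts divided by 161.
Repeatedly combine the two least-probable nodes; the expected code length is the sum of the merged weights.
merge 3/161 + 33/161 → 36/161
merge 36/161 + 37/161 → 73/161
merge 38/161 + 50/161 → 88/161
merge 73/161 + 88/161 → 1
L = 36/161 + 73/161 + 88/161 + 1 = 358/161 ≈ 2.224 bits/symbol.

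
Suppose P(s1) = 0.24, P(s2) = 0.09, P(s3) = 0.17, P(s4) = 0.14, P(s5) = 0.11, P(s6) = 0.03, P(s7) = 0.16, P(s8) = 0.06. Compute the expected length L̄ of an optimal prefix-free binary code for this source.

2.85 bits/symbol

Repeatedly combine the two least-probable nodes; the expected code length is the sum of the merged weights.
merge 3/100 + 3/50 → 9/100
merge 9/100 + 9/100 → 9/50
merge 11/100 + 7/50 → 1/4
merge 4/25 + 17/100 → 33/100
merge 9/50 + 6/25 → 21/50
merge 1/4 + 33/100 → 29/50
merge 21/50 + 29/50 → 1
L = 9/100 + 9/50 + 1/4 + 33/100 + 21/50 + 29/50 + 1 = 57/20 = 2.85 bits/symbol.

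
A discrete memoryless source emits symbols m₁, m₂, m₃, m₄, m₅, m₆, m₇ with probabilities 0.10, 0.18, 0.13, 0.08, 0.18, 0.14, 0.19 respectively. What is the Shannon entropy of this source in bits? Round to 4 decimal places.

H = −Σ pᵢ log₂ pᵢ.
−0.10·log₂(0.10) = 0.3322
−0.18·log₂(0.18) = 0.4453
−0.13·log₂(0.13) = 0.3826
−0.08·log₂(0.08) = 0.2915
−0.18·log₂(0.18) = 0.4453
−0.14·log₂(0.14) = 0.3971
−0.19·log₂(0.19) = 0.4552
Sum ≈ 2.7493 → 2.7493 bits.

2.7493 bits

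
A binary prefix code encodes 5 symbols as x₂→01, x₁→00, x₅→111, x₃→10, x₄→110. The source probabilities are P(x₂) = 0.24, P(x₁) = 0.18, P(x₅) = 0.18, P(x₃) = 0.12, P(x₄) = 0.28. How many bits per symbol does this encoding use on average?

L̄ = Σ pᵢ·ℓᵢ = 0.24·2 + 0.18·2 + 0.18·3 + 0.12·2 + 0.28·3 = 2.46 bits/symbol.

2.46 bits/symbol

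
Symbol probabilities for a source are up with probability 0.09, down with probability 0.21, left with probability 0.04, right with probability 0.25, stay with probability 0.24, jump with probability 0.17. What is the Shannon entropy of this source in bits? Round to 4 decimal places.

H = −Σ pᵢ log₂ pᵢ.
−0.09·log₂(0.09) = 0.3127
−0.21·log₂(0.21) = 0.4728
−0.04·log₂(0.04) = 0.1858
−0.25·log₂(0.25) = 0.5000
−0.24·log₂(0.24) = 0.4941
−0.17·log₂(0.17) = 0.4346
Sum ≈ 2.4000 → 2.4000 bits.

2.4000 bits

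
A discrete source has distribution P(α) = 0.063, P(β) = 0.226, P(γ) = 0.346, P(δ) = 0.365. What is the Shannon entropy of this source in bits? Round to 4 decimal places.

H = −Σ pᵢ log₂ pᵢ.
−0.063·log₂(0.063) = 0.2513
−0.226·log₂(0.226) = 0.4849
−0.346·log₂(0.346) = 0.5298
−0.365·log₂(0.365) = 0.5307
Sum ≈ 1.7967 → 1.7967 bits.

1.7967 bits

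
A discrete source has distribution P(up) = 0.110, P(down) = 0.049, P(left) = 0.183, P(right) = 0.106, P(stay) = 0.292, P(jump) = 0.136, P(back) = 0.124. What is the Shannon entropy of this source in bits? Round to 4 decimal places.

H = −Σ pᵢ log₂ pᵢ.
−0.110·log₂(0.110) = 0.3503
−0.049·log₂(0.049) = 0.2132
−0.183·log₂(0.183) = 0.4484
−0.106·log₂(0.106) = 0.3432
−0.292·log₂(0.292) = 0.5186
−0.136·log₂(0.136) = 0.3915
−0.124·log₂(0.124) = 0.3734
Sum ≈ 2.6385 → 2.6385 bits.

2.6385 bits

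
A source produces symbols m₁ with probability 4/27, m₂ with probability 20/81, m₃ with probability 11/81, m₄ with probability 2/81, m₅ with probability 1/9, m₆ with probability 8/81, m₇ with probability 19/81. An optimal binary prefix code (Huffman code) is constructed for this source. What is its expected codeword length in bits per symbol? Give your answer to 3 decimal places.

2.642 bits/symbol

Repeatedly combine the two least-probable nodes; the expected code length is the sum of the merged weights.
merge 2/81 + 8/81 → 10/81
merge 1/9 + 10/81 → 19/81
merge 11/81 + 4/27 → 23/81
merge 19/81 + 19/81 → 38/81
merge 20/81 + 23/81 → 43/81
merge 38/81 + 43/81 → 1
L = 10/81 + 19/81 + 23/81 + 38/81 + 43/81 + 1 = 214/81 ≈ 2.642 bits/symbol.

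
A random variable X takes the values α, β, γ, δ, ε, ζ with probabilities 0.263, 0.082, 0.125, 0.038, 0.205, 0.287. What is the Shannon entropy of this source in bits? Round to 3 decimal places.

2.342 bits

H = −Σ pᵢ log₂ pᵢ.
−0.263·log₂(0.263) = 0.5068
−0.082·log₂(0.082) = 0.2959
−0.125·log₂(0.125) = 0.3750
−0.038·log₂(0.038) = 0.1793
−0.205·log₂(0.205) = 0.4687
−0.287·log₂(0.287) = 0.5169
Sum ≈ 2.3425 → 2.342 bits.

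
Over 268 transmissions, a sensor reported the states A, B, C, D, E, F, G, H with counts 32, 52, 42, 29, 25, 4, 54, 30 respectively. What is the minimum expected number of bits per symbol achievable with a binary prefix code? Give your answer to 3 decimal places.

Probabilities are the counts divided by 268.
Repeatedly combine the two least-probable nodes; the expected code length is the sum of the merged weights.
merge 1/67 + 25/268 → 29/268
merge 29/268 + 29/268 → 29/134
merge 15/134 + 8/67 → 31/134
merge 21/134 + 13/67 → 47/134
merge 27/134 + 29/134 → 28/67
merge 31/134 + 47/134 → 39/67
merge 28/67 + 39/67 → 1
L = 29/268 + 29/134 + 31/134 + 47/134 + 28/67 + 39/67 + 1 = 779/268 ≈ 2.907 bits/symbol.

2.907 bits/symbol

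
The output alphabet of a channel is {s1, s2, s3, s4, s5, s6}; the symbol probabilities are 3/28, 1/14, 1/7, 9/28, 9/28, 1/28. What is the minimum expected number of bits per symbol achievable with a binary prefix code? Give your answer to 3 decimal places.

Repeatedly combine the two least-probable nodes; the expected code length is the sum of the merged weights.
merge 1/28 + 1/14 → 3/28
merge 3/28 + 3/28 → 3/14
merge 1/7 + 3/14 → 5/14
merge 9/28 + 9/28 → 9/14
merge 5/14 + 9/14 → 1
L = 3/28 + 3/14 + 5/14 + 9/14 + 1 = 65/28 ≈ 2.321 bits/symbol.

2.321 bits/symbol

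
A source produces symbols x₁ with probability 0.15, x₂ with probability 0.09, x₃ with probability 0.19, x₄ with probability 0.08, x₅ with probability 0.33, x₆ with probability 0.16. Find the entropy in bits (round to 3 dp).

2.421 bits

H = −Σ pᵢ log₂ pᵢ.
−0.15·log₂(0.15) = 0.4105
−0.09·log₂(0.09) = 0.3127
−0.19·log₂(0.19) = 0.4552
−0.08·log₂(0.08) = 0.2915
−0.33·log₂(0.33) = 0.5278
−0.16·log₂(0.16) = 0.4230
Sum ≈ 2.4208 → 2.421 bits.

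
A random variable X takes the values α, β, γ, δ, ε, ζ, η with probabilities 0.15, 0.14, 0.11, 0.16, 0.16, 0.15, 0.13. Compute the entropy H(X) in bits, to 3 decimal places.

H = −Σ pᵢ log₂ pᵢ.
−0.15·log₂(0.15) = 0.4105
−0.14·log₂(0.14) = 0.3971
−0.11·log₂(0.11) = 0.3503
−0.16·log₂(0.16) = 0.4230
−0.16·log₂(0.16) = 0.4230
−0.15·log₂(0.15) = 0.4105
−0.13·log₂(0.13) = 0.3826
Sum ≈ 2.7972 → 2.797 bits.

2.797 bits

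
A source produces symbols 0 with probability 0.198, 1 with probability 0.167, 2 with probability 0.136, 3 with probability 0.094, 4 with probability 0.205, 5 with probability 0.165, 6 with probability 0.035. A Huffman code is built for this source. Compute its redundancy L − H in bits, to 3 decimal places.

0.053 bits

Entropy H = −Σ p log₂ p ≈ 2.6728 bits.
Huffman merges: 7/200+47/500→129/1000; 129/1000+17/125→53/200; 33/200+167/1000→83/250; 99/500+41/200→403/1000; 53/200+83/250→597/1000; 403/1000+597/1000→1. L = 1363/500 ≈ 2.7260.
L − H = 2.7260 − 2.6728 = 0.053 bits.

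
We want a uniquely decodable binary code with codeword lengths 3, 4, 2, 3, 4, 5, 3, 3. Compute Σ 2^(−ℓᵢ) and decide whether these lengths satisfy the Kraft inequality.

0.90625; yes

With common denominator 2^5 = 32: Σ 2^(−ℓᵢ) = 4/32 + 2/32 + 8/32 + 4/32 + 2/32 + 1/32 + 4/32 + 4/32 = 29/32 = 0.90625.
Kraft's inequality requires Σ ≤ 1; here Σ = 0.90625 ≤ 1, so such a prefix code exists.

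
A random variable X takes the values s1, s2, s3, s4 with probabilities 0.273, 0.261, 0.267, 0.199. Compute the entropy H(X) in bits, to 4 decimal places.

1.9893 bits

H = −Σ pᵢ log₂ pᵢ.
−0.273·log₂(0.273) = 0.5113
−0.261·log₂(0.261) = 0.5058
−0.267·log₂(0.267) = 0.5087
−0.199·log₂(0.199) = 0.4635
Sum ≈ 1.9893 → 1.9893 bits.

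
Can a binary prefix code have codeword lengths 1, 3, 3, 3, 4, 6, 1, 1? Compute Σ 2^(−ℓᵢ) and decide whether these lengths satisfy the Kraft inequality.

1.953125; no

With common denominator 2^6 = 64: Σ 2^(−ℓᵢ) = 32/64 + 8/64 + 8/64 + 8/64 + 4/64 + 1/64 + 32/64 + 32/64 = 125/64 = 1.953125.
Kraft's inequality requires Σ ≤ 1; here Σ = 1.953125 > 1, so no such prefix code exists.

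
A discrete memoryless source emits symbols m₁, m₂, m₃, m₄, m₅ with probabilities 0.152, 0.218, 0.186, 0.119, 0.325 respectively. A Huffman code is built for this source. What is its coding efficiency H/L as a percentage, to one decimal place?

98.5%

Entropy H = −Σ p log₂ p ≈ 2.2360 bits.
Huffman merges: 119/1000+19/125→271/1000; 93/500+109/500→101/250; 271/1000+13/40→149/250; 101/250+149/250→1. L = 2271/1000 ≈ 2.2710.
Efficiency = H/L = 2.2360/2.2710 = 98.5%.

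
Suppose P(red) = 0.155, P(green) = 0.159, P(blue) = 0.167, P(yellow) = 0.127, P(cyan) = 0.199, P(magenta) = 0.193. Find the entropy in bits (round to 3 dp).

2.570 bits

H = −Σ pᵢ log₂ pᵢ.
−0.155·log₂(0.155) = 0.4169
−0.159·log₂(0.159) = 0.4218
−0.167·log₂(0.167) = 0.4312
−0.127·log₂(0.127) = 0.3781
−0.199·log₂(0.199) = 0.4635
−0.193·log₂(0.193) = 0.4581
Sum ≈ 2.5696 → 2.570 bits.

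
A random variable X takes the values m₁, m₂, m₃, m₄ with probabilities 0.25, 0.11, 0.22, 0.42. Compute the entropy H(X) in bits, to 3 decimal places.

1.857 bits

H = −Σ pᵢ log₂ pᵢ.
−0.25·log₂(0.25) = 0.5000
−0.11·log₂(0.11) = 0.3503
−0.22·log₂(0.22) = 0.4806
−0.42·log₂(0.42) = 0.5256
Sum ≈ 1.8565 → 1.857 bits.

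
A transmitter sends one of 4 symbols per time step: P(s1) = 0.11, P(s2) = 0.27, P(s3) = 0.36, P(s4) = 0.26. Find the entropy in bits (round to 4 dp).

1.8962 bits

H = −Σ pᵢ log₂ pᵢ.
−0.11·log₂(0.11) = 0.3503
−0.27·log₂(0.27) = 0.5100
−0.36·log₂(0.36) = 0.5306
−0.26·log₂(0.26) = 0.5053
Sum ≈ 1.8962 → 1.8962 bits.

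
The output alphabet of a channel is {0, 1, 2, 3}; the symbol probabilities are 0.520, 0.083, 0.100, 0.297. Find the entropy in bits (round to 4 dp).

H = −Σ pᵢ log₂ pᵢ.
−0.520·log₂(0.520) = 0.4906
−0.083·log₂(0.083) = 0.2980
−0.100·log₂(0.100) = 0.3322
−0.297·log₂(0.297) = 0.5202
Sum ≈ 1.6410 → 1.6410 bits.

1.6410 bits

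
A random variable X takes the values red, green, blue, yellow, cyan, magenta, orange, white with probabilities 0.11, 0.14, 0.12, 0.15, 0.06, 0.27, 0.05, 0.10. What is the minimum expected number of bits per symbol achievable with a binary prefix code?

2.84 bits/symbol

Repeatedly combine the two least-probable nodes; the expected code length is the sum of the merged weights.
merge 1/20 + 3/50 → 11/100
merge 1/10 + 11/100 → 21/100
merge 11/100 + 3/25 → 23/100
merge 7/50 + 3/20 → 29/100
merge 21/100 + 23/100 → 11/25
merge 27/100 + 29/100 → 14/25
merge 11/25 + 14/25 → 1
L = 11/100 + 21/100 + 23/100 + 29/100 + 11/25 + 14/25 + 1 = 71/25 = 2.84 bits/symbol.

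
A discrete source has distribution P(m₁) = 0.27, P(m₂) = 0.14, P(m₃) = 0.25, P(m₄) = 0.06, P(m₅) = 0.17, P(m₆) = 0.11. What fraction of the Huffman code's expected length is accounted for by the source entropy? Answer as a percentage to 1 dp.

Entropy H = −Σ p log₂ p ≈ 2.4355 bits.
Huffman merges: 3/50+11/100→17/100; 7/50+17/100→31/100; 17/100+1/4→21/50; 27/100+31/100→29/50; 21/50+29/50→1. L = 62/25 ≈ 2.4800.
Efficiency = H/L = 2.4355/2.4800 = 98.2%.

98.2%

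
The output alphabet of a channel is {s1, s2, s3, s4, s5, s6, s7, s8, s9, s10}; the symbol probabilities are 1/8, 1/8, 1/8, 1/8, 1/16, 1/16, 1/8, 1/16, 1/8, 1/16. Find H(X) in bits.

Each probability is a power of 1/2, so log₂(1/p) is an integer.
H = Σ p·log₂(1/p) = 1/8·3 + 1/8·3 + 1/8·3 + 1/8·3 + 1/16·4 + 1/16·4 + 1/8·3 + 1/16·4 + 1/8·3 + 1/16·4 = 3.25 bits.

3.25 bits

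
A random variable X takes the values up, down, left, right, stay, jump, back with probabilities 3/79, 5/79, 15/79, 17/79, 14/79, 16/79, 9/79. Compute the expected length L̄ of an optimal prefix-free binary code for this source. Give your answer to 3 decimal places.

2.684 bits/symbol

Repeatedly combine the two least-probable nodes; the expected code length is the sum of the merged weights.
merge 3/79 + 5/79 → 8/79
merge 8/79 + 9/79 → 17/79
merge 14/79 + 15/79 → 29/79
merge 16/79 + 17/79 → 33/79
merge 17/79 + 29/79 → 46/79
merge 33/79 + 46/79 → 1
L = 8/79 + 17/79 + 29/79 + 33/79 + 46/79 + 1 = 212/79 ≈ 2.684 bits/symbol.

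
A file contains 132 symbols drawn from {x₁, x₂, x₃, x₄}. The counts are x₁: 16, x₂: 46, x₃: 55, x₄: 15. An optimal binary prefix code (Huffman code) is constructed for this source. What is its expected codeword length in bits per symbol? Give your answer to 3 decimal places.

Probabilities are the counts divided by 132.
Repeatedly combine the two least-probable nodes; the expected code length is the sum of the merged weights.
merge 5/44 + 4/33 → 31/132
merge 31/132 + 23/66 → 7/12
merge 5/12 + 7/12 → 1
L = 31/132 + 7/12 + 1 = 20/11 ≈ 1.818 bits/symbol.

1.818 bits/symbol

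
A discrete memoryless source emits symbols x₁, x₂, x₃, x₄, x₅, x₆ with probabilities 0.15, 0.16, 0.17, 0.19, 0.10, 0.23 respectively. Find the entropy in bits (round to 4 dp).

H = −Σ pᵢ log₂ pᵢ.
−0.15·log₂(0.15) = 0.4105
−0.16·log₂(0.16) = 0.4230
−0.17·log₂(0.17) = 0.4346
−0.19·log₂(0.19) = 0.4552
−0.10·log₂(0.10) = 0.3322
−0.23·log₂(0.23) = 0.4877
Sum ≈ 2.5432 → 2.5432 bits.

2.5432 bits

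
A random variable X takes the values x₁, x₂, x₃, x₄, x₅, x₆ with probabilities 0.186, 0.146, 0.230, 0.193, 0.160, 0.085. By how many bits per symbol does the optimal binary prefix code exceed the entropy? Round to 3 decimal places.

0.049 bits

Entropy H = −Σ p log₂ p ≈ 2.5277 bits.
Huffman merges: 17/200+73/500→231/1000; 4/25+93/500→173/500; 193/1000+23/100→423/1000; 231/1000+173/500→577/1000; 423/1000+577/1000→1. L = 2577/1000 ≈ 2.5770.
L − H = 2.5770 − 2.5277 = 0.049 bits.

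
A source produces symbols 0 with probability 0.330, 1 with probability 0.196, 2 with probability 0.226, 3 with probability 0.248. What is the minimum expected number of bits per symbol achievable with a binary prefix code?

2 bits/symbol

Repeatedly combine the two least-probable nodes; the expected code length is the sum of the merged weights.
merge 49/250 + 113/500 → 211/500
merge 31/125 + 33/100 → 289/500
merge 211/500 + 289/500 → 1
L = 211/500 + 289/500 + 1 = 2 bits/symbol.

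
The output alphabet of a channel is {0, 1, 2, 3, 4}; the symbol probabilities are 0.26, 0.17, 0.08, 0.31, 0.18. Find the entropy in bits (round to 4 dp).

H = −Σ pᵢ log₂ pᵢ.
−0.26·log₂(0.26) = 0.5053
−0.17·log₂(0.17) = 0.4346
−0.08·log₂(0.08) = 0.2915
−0.31·log₂(0.31) = 0.5238
−0.18·log₂(0.18) = 0.4453
Sum ≈ 2.2005 → 2.2005 bits.

2.2005 bits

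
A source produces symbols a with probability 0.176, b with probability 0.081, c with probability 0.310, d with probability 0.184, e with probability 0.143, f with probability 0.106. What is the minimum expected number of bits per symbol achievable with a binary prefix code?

2.506 bits/symbol

Repeatedly combine the two least-probable nodes; the expected code length is the sum of the merged weights.
merge 81/1000 + 53/500 → 187/1000
merge 143/1000 + 22/125 → 319/1000
merge 23/125 + 187/1000 → 371/1000
merge 31/100 + 319/1000 → 629/1000
merge 371/1000 + 629/1000 → 1
L = 187/1000 + 319/1000 + 371/1000 + 629/1000 + 1 = 1253/500 = 2.506 bits/symbol.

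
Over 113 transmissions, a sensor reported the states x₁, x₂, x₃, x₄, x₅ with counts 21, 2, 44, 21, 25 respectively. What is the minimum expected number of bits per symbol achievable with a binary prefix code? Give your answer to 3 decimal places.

Probabilities are the counts divided by 113.
Repeatedly combine the two least-probable nodes; the expected code length is the sum of the merged weights.
merge 2/113 + 21/113 → 23/113
merge 21/113 + 23/113 → 44/113
merge 25/113 + 44/113 → 69/113
merge 44/113 + 69/113 → 1
L = 23/113 + 44/113 + 69/113 + 1 = 249/113 ≈ 2.204 bits/symbol.

2.204 bits/symbol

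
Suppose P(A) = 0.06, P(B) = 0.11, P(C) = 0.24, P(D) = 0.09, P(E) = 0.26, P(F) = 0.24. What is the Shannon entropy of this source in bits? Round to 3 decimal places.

2.400 bits

H = −Σ pᵢ log₂ pᵢ.
−0.06·log₂(0.06) = 0.2435
−0.11·log₂(0.11) = 0.3503
−0.24·log₂(0.24) = 0.4941
−0.09·log₂(0.09) = 0.3127
−0.26·log₂(0.26) = 0.5053
−0.24·log₂(0.24) = 0.4941
Sum ≈ 2.4000 → 2.400 bits.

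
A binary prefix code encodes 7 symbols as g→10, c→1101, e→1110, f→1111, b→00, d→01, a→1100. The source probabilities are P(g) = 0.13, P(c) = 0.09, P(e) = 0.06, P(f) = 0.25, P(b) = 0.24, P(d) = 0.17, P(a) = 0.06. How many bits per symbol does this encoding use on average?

L̄ = Σ pᵢ·ℓᵢ = 0.13·2 + 0.09·4 + 0.06·4 + 0.25·4 + 0.24·2 + 0.17·2 + 0.06·4 = 2.92 bits/symbol.

2.92 bits/symbol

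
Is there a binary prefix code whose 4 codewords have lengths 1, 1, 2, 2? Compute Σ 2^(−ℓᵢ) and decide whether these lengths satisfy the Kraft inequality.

1.5; no

With common denominator 2^2 = 4: Σ 2^(−ℓᵢ) = 2/4 + 2/4 + 1/4 + 1/4 = 6/4 = 1.5.
Kraft's inequality requires Σ ≤ 1; here Σ = 1.5 > 1, so no such prefix code exists.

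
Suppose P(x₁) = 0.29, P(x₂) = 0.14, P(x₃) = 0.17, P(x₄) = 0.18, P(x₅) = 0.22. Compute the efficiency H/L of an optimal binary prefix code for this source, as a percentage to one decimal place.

98.5%

Entropy H = −Σ p log₂ p ≈ 2.2755 bits.
Huffman merges: 7/50+17/100→31/100; 9/50+11/50→2/5; 29/100+31/100→3/5; 2/5+3/5→1. L = 231/100 ≈ 2.3100.
Efficiency = H/L = 2.2755/2.3100 = 98.5%.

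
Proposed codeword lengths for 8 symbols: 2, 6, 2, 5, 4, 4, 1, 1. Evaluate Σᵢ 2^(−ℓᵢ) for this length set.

With common denominator 2^6 = 64: Σ 2^(−ℓᵢ) = 16/64 + 1/64 + 16/64 + 2/64 + 4/64 + 4/64 + 32/64 + 32/64 = 107/64 = 1.671875.

1.671875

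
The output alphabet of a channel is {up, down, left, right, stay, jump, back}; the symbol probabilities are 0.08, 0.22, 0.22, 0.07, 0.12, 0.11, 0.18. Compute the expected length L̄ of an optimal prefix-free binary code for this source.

2.71 bits/symbol

Repeatedly combine the two least-probable nodes; the expected code length is the sum of the merged weights.
merge 7/100 + 2/25 → 3/20
merge 11/100 + 3/25 → 23/100
merge 3/20 + 9/50 → 33/100
merge 11/50 + 11/50 → 11/25
merge 23/100 + 33/100 → 14/25
merge 11/25 + 14/25 → 1
L = 3/20 + 23/100 + 33/100 + 11/25 + 14/25 + 1 = 271/100 = 2.71 bits/symbol.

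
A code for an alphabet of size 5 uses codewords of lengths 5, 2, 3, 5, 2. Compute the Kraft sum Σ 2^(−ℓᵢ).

With common denominator 2^5 = 32: Σ 2^(−ℓᵢ) = 1/32 + 8/32 + 4/32 + 1/32 + 8/32 = 22/32 = 0.6875.

0.6875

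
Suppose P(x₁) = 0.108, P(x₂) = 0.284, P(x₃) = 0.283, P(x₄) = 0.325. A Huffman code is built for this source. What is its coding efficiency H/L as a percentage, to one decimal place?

Entropy H = −Σ p log₂ p ≈ 1.9049 bits.
Huffman merges: 27/250+283/1000→391/1000; 71/250+13/40→609/1000; 391/1000+609/1000→1. L = 2 ≈ 2.0000.
Efficiency = H/L = 1.9049/2.0000 = 95.2%.

95.2%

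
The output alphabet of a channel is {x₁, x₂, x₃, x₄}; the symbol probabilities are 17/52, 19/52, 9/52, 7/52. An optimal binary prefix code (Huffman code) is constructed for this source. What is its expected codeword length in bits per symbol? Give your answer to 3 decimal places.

1.942 bits/symbol

Repeatedly combine the two least-probable nodes; the expected code length is the sum of the merged weights.
merge 7/52 + 9/52 → 4/13
merge 4/13 + 17/52 → 33/52
merge 19/52 + 33/52 → 1
L = 4/13 + 33/52 + 1 = 101/52 ≈ 1.942 bits/symbol.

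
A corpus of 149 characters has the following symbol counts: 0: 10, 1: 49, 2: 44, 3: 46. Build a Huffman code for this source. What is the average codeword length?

2 bits/symbol

Probabilities are the counts divided by 149.
Repeatedly combine the two least-probable nodes; the expected code length is the sum of the merged weights.
merge 10/149 + 44/149 → 54/149
merge 46/149 + 49/149 → 95/149
merge 54/149 + 95/149 → 1
L = 54/149 + 95/149 + 1 = 2 bits/symbol.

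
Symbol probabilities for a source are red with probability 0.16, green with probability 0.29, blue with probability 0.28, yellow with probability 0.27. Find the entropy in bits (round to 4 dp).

H = −Σ pᵢ log₂ pᵢ.
−0.16·log₂(0.16) = 0.4230
−0.29·log₂(0.29) = 0.5179
−0.28·log₂(0.28) = 0.5142
−0.27·log₂(0.27) = 0.5100
Sum ≈ 1.9652 → 1.9652 bits.

1.9652 bits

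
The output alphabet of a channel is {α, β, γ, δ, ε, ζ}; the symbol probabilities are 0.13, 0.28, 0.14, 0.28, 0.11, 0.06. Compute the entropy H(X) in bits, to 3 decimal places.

2.402 bits

H = −Σ pᵢ log₂ pᵢ.
−0.13·log₂(0.13) = 0.3826
−0.28·log₂(0.28) = 0.5142
−0.14·log₂(0.14) = 0.3971
−0.28·log₂(0.28) = 0.5142
−0.11·log₂(0.11) = 0.3503
−0.06·log₂(0.06) = 0.2435
Sum ≈ 2.4020 → 2.402 bits.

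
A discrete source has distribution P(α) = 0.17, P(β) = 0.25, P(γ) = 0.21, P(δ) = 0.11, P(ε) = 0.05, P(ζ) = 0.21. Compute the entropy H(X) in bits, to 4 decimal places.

2.4466 bits

H = −Σ pᵢ log₂ pᵢ.
−0.17·log₂(0.17) = 0.4346
−0.25·log₂(0.25) = 0.5000
−0.21·log₂(0.21) = 0.4728
−0.11·log₂(0.11) = 0.3503
−0.05·log₂(0.05) = 0.2161
−0.21·log₂(0.21) = 0.4728
Sum ≈ 2.4466 → 2.4466 bits.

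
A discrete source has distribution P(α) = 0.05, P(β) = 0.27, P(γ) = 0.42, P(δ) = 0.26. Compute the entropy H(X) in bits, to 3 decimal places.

H = −Σ pᵢ log₂ pᵢ.
−0.05·log₂(0.05) = 0.2161
−0.27·log₂(0.27) = 0.5100
−0.42·log₂(0.42) = 0.5256
−0.26·log₂(0.26) = 0.5053
Sum ≈ 1.7571 → 1.757 bits.

1.757 bits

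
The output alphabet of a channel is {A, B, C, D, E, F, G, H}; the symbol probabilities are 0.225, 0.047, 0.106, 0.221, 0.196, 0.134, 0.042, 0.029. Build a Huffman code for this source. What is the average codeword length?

Repeatedly combine the two least-probable nodes; the expected code length is the sum of the merged weights.
merge 29/1000 + 21/500 → 71/1000
merge 47/1000 + 71/1000 → 59/500
merge 53/500 + 59/500 → 28/125
merge 67/500 + 49/250 → 33/100
merge 221/1000 + 28/125 → 89/200
merge 9/40 + 33/100 → 111/200
merge 89/200 + 111/200 → 1
L = 71/1000 + 59/500 + 28/125 + 33/100 + 89/200 + 111/200 + 1 = 2743/1000 = 2.743 bits/symbol.

2.743 bits/symbol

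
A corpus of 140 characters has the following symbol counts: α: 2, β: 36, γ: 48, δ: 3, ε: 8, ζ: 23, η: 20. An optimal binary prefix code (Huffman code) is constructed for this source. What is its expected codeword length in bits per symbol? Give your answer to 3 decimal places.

2.364 bits/symbol

Probabilities are the counts divided by 140.
Repeatedly combine the two least-probable nodes; the expected code length is the sum of the merged weights.
merge 1/70 + 3/140 → 1/28
merge 1/28 + 2/35 → 13/140
merge 13/140 + 1/7 → 33/140
merge 23/140 + 33/140 → 2/5
merge 9/35 + 12/35 → 3/5
merge 2/5 + 3/5 → 1
L = 1/28 + 13/140 + 33/140 + 2/5 + 3/5 + 1 = 331/140 ≈ 2.364 bits/symbol.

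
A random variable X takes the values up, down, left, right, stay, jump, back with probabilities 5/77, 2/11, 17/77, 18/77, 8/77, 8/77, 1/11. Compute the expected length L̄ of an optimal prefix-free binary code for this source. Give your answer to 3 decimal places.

Repeatedly combine the two least-probable nodes; the expected code length is the sum of the merged weights.
merge 5/77 + 1/11 → 12/77
merge 8/77 + 8/77 → 16/77
merge 12/77 + 2/11 → 26/77
merge 16/77 + 17/77 → 3/7
merge 18/77 + 26/77 → 4/7
merge 3/7 + 4/7 → 1
L = 12/77 + 16/77 + 26/77 + 3/7 + 4/7 + 1 = 208/77 ≈ 2.701 bits/symbol.

2.701 bits/symbol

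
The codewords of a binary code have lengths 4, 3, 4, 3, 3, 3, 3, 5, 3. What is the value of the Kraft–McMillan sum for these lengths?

0.90625

With common denominator 2^5 = 32: Σ 2^(−ℓᵢ) = 2/32 + 4/32 + 2/32 + 4/32 + 4/32 + 4/32 + 4/32 + 1/32 + 4/32 = 29/32 = 0.90625.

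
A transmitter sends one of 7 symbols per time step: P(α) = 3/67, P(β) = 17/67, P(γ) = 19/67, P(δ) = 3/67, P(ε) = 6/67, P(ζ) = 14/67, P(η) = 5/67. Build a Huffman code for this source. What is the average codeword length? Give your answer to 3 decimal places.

2.507 bits/symbol

Repeatedly combine the two least-probable nodes; the expected code length is the sum of the merged weights.
merge 3/67 + 3/67 → 6/67
merge 5/67 + 6/67 → 11/67
merge 6/67 + 11/67 → 17/67
merge 14/67 + 17/67 → 31/67
merge 17/67 + 19/67 → 36/67
merge 31/67 + 36/67 → 1
L = 6/67 + 11/67 + 17/67 + 31/67 + 36/67 + 1 = 168/67 ≈ 2.507 bits/symbol.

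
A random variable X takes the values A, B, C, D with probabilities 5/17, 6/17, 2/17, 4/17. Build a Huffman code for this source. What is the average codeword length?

Repeatedly combine the two least-probable nodes; the expected code length is the sum of the merged weights.
merge 2/17 + 4/17 → 6/17
merge 5/17 + 6/17 → 11/17
merge 6/17 + 11/17 → 1
L = 6/17 + 11/17 + 1 = 2 bits/symbol.

2 bits/symbol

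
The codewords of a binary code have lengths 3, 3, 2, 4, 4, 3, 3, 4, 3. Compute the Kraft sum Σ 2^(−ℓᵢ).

With common denominator 2^4 = 16: Σ 2^(−ℓᵢ) = 2/16 + 2/16 + 4/16 + 1/16 + 1/16 + 2/16 + 2/16 + 1/16 + 2/16 = 17/16 = 1.0625.

1.0625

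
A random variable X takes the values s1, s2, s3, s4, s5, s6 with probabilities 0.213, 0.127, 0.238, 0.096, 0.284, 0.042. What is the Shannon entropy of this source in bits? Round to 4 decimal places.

H = −Σ pᵢ log₂ pᵢ.
−0.213·log₂(0.213) = 0.4752
−0.127·log₂(0.127) = 0.3781
−0.238·log₂(0.238) = 0.4929
−0.096·log₂(0.096) = 0.3246
−0.284·log₂(0.284) = 0.5158
−0.042·log₂(0.042) = 0.1921
Sum ≈ 2.3786 → 2.3786 bits.

2.3786 bits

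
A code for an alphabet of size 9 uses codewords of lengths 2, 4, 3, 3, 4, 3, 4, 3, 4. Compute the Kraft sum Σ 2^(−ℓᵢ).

1

With common denominator 2^4 = 16: Σ 2^(−ℓᵢ) = 4/16 + 1/16 + 2/16 + 2/16 + 1/16 + 2/16 + 1/16 + 2/16 + 1/16 = 16/16 = 1.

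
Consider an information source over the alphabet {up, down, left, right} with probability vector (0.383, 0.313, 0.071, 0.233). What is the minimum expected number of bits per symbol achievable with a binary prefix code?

Repeatedly combine the two least-probable nodes; the expected code length is the sum of the merged weights.
merge 71/1000 + 233/1000 → 38/125
merge 38/125 + 313/1000 → 617/1000
merge 383/1000 + 617/1000 → 1
L = 38/125 + 617/1000 + 1 = 1921/1000 = 1.921 bits/symbol.

1.921 bits/symbol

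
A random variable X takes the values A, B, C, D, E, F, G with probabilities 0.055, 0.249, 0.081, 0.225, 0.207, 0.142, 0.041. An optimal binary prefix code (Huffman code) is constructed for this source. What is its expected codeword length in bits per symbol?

2.592 bits/symbol

Repeatedly combine the two least-probable nodes; the expected code length is the sum of the merged weights.
merge 41/1000 + 11/200 → 12/125
merge 81/1000 + 12/125 → 177/1000
merge 71/500 + 177/1000 → 319/1000
merge 207/1000 + 9/40 → 54/125
merge 249/1000 + 319/1000 → 71/125
merge 54/125 + 71/125 → 1
L = 12/125 + 177/1000 + 319/1000 + 54/125 + 71/125 + 1 = 324/125 = 2.592 bits/symbol.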